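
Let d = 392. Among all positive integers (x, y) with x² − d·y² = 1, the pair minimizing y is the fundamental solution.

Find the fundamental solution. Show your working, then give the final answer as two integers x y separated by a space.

99 5

[19; 1,3,1,38] for √392; ℓ=4 ⇒ convergent index 3
a_0=19:  p_0=19·1+0=19,  q_0=19·0+1=1
…
a_2=3:  p_2=3·20+19=79,  q_2=3·1+1=4
a_3=1:  p_3=1·79+20=99,  q_3=1·4+1=5
fundamental: x₁=99, y₁=5  (since 9801 − 392·25 = 1)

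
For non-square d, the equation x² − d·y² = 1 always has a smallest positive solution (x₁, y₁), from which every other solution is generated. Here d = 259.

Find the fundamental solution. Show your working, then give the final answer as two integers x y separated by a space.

√259 = [16; 10,1,2,3,4,3,2,1,10,32, …], period ℓ=10 (even) → k=9
i=0: a=16 ⇒ p=16, q=1
i=1: a=10 ⇒ p=161, q=10
i=2: a=1 ⇒ p=177, q=11
i=3: a=2 ⇒ p=515, q=32
i=4: a=3 ⇒ p=1722, q=107
i=5: a=4 ⇒ p=7403, q=460
i=6: a=3 ⇒ p=23931, q=1487
i=7: a=2 ⇒ p=55265, q=3434
i=8: a=1 ⇒ p=79196, q=4921
i=9: a=10 ⇒ p=847225, q=52644
(x₁, y₁) = (847225, 52644);  847225² − 259·52644² = 1 ✓

847225 52644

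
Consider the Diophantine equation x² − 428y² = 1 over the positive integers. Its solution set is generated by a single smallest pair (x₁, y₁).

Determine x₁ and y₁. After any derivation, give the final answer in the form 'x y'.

[20; 1,2,4,1,5,10,5,1,4,2,1,40] for √428; ℓ=12 ⇒ convergent index 11
a_0=20:  p_0=20·1+0=20,  q_0=20·0+1=1
…
a_2=2:  p_2=2·21+20=62,  q_2=2·1+1=3
a_3=4:  p_3=4·62+21=269,  q_3=4·3+1=13
…
a_5=5:  p_5=5·331+269=1924,  q_5=5·16+13=93
a_6=10:  p_6=10·1924+331=19571,  q_6=10·93+16=946
…
a_8=1:  p_8=1·99779+19571=119350,  q_8=1·4823+946=5769
…
a_10=2:  p_10=2·577179+119350=1273708,  q_10=2·27899+5769=61567
a_11=1:  p_11=1·1273708+577179=1850887,  q_11=1·61567+27899=89466
fundamental: x₁=1850887, y₁=89466  (since 3425782686769 − 428·8004165156 = 1)

1850887 89466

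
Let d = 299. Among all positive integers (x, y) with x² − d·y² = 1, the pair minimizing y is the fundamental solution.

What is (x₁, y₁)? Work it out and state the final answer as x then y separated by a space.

415 24

√299 → a₀=17, period (3,2,3,34); ℓ=4 even so k=3
step 0: (17, 1)  from 17·(1,0) + (0,1)
step 1: (52, 3)  from 3·(17,1) + (1,0)
step 2: (121, 7)  from 2·(52,3) + (17,1)
step 3: (415, 24)  from 3·(121,7) + (52,3)
fundamental: x₁=415, y₁=24  (since 172225 − 299·576 = 1)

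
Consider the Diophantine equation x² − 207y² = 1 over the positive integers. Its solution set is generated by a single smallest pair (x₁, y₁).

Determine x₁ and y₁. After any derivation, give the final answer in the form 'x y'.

1151 80

√207 = [14; 2,1,1,2,1,1,2,28, …], period ℓ=8 (even) → k=7
i=0: a=14 ⇒ p=14, q=1
i=1: a=2 ⇒ p=29, q=2
…
i=3: a=1 ⇒ p=72, q=5
…
i=6: a=1 ⇒ p=446, q=31
i=7: a=2 ⇒ p=1151, q=80
fundamental: x₁=1151, y₁=80  (since 1324801 − 207·6400 = 1)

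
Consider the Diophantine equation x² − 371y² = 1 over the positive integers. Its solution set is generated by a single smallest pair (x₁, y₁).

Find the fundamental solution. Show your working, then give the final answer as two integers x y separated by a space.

1695 88

√371 = [19; 3,1,4,1,3,38, …], period ℓ=6 (even) → k=5
a_0=19:  p_0=19·1+0=19,  q_0=19·0+1=1
a_1=3:  p_1=3·19+1=58,  q_1=3·1+0=3
…
a_4=1:  p_4=1·366+77=443,  q_4=1·19+4=23
a_5=3:  p_5=3·443+366=1695,  q_5=3·23+19=88
(x₁, y₁) = (1695, 88);  1695² − 371·88² = 1 ✓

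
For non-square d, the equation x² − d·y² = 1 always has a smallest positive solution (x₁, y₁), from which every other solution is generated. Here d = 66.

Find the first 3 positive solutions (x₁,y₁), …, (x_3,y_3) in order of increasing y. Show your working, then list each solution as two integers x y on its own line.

65 8
8449 1040
1098305 135192

√66 = [8; 8,16, …], period ℓ=2 (even) → k=1
a_0=8:  p_0=8·1+0=8,  q_0=8·0+1=1
a_1=8:  p_1=8·8+1=65,  q_1=8·1+0=8
→ (65, 8).  Check: 65²=4225, 66·8²=4224, difference 1.
(65+8√66)^2 = 8449 + 1040√66
(65+8√66)^3 = 1098305 + 135192√66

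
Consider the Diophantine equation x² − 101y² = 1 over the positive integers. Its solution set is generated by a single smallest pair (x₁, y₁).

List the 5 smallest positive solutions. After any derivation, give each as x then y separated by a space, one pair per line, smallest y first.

√101 = [10; 20, …], period ℓ=1 (odd) → k=1
step 0: (10, 1)  from 10·(1,0) + (0,1)
step 1: (201, 20)  from 20·(10,1) + (1,0)
(x₁, y₁) = (201, 20);  201² − 101·20² = 1 ✓
k=2:  x_2 = 201·201+101·20·20 = 80801,  y_2 = 201·20+20·201 = 8040
k=3:  x_3 = 201·80801+101·20·8040 = 32481801,  y_3 = 201·8040+20·80801 = 3232060
k=4:  x_4 = 201·32481801+101·20·3232060 = 13057603201,  y_4 = 201·3232060+20·32481801 = 1299280080
k=5:  x_5 = 201·13057603201+101·20·1299280080 = 5249124005001,  y_5 = 201·1299280080+20·13057603201 = 522307360100

201 20
80801 8040
32481801 3232060
13057603201 1299280080
5249124005001 522307360100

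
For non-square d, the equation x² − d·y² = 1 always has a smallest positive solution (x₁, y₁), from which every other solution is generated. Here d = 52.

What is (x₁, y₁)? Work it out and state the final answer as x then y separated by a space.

√52 → a₀=7, period (4,1,2,1,4,14); ℓ=6 even so k=5
a_0=7:  p_0=7·1+0=7,  q_0=7·0+1=1
…
a_4=1:  p_4=1·101+36=137,  q_4=1·14+5=19
a_5=4:  p_5=4·137+101=649,  q_5=4·19+14=90
(x₁, y₁) = (649, 90);  649² − 52·90² = 1 ✓

649 90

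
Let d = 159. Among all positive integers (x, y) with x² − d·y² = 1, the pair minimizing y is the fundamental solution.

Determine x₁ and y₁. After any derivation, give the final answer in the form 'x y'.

√159 = [12; 1,1,1,1,3,1,1,1,1,24, …], period ℓ=10 (even) → k=9
a_0=12:  p_0=12·1+0=12,  q_0=12·0+1=1
…
a_2=1:  p_2=1·13+12=25,  q_2=1·1+1=2
…
a_4=1:  p_4=1·38+25=63,  q_4=1·3+2=5
a_5=3:  p_5=3·63+38=227,  q_5=3·5+3=18
a_6=1:  p_6=1·227+63=290,  q_6=1·18+5=23
a_7=1:  p_7=1·290+227=517,  q_7=1·23+18=41
a_8=1:  p_8=1·517+290=807,  q_8=1·41+23=64
a_9=1:  p_9=1·807+517=1324,  q_9=1·64+41=105
fundamental: x₁=1324, y₁=105  (since 1752976 − 159·11025 = 1)

1324 105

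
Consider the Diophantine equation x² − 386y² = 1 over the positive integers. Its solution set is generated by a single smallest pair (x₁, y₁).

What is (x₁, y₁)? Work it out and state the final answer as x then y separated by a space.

111555 5678

√386 → a₀=19, period (1,1,1,4,1,18,1,4,1,1,1,38); ℓ=12 even so k=11
step 0: (19, 1)  from 19·(1,0) + (0,1)
step 1: (20, 1)  from 1·(19,1) + (1,0)
step 2: (39, 2)  from 1·(20,1) + (19,1)
…
step 5: (334, 17)  from 1·(275,14) + (59,3)
step 6: (6287, 320)  from 18·(334,17) + (275,14)
step 7: (6621, 337)  from 1·(6287,320) + (334,17)
…
step 9: (39392, 2005)  from 1·(32771,1668) + (6621,337)
step 10: (72163, 3673)  from 1·(39392,2005) + (32771,1668)
step 11: (111555, 5678)  from 1·(72163,3673) + (39392,2005)
fundamental: x₁=111555, y₁=5678  (since 12444518025 − 386·32239684 = 1)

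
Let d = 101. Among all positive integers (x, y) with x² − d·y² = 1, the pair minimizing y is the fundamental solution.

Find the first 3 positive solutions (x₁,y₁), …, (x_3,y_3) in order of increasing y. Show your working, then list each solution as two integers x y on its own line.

d=101: √d = [10; 20] (ℓ=1, odd), read p_1/q_1
i=0: a=10 ⇒ p=10, q=1
i=1: a=20 ⇒ p=201, q=20
fundamental: x₁=201, y₁=20  (since 40401 − 101·400 = 1)
(x_2, y_2) = (201·201 + 101·20·20, 201·20 + 20·201) = (80801, 8040)
(x_3, y_3) = (201·80801 + 101·20·8040, 201·8040 + 20·80801) = (32481801, 3232060)

201 20
80801 8040
32481801 3232060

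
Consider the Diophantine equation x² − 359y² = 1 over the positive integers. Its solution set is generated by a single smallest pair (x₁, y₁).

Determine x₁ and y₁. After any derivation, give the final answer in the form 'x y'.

360 19

√359 = [18; 1,17,1,36, …], period ℓ=4 (even) → k=3
step 0: (18, 1)  from 18·(1,0) + (0,1)
step 1: (19, 1)  from 1·(18,1) + (1,0)
step 2: (341, 18)  from 17·(19,1) + (18,1)
step 3: (360, 19)  from 1·(341,18) + (19,1)
fundamental: x₁=360, y₁=19  (since 129600 − 359·361 = 1)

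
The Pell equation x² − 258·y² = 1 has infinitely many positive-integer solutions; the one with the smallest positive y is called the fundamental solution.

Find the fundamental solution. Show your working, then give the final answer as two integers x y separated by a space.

257 16

√258 = [16; 16,32, …], period ℓ=2 (even) → k=1
a_0=16:  p_0=16·1+0=16,  q_0=16·0+1=1
a_1=16:  p_1=16·16+1=257,  q_1=16·1+0=16
→ (257, 16).  Check: 257²=66049, 258·16²=66048, difference 1.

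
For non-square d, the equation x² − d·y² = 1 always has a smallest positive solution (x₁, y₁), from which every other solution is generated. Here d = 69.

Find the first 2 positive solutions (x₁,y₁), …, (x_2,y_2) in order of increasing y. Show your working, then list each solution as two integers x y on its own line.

7775 936
120901249 14554800

√69 → a₀=8, period (3,3,1,4,1,3,3,16); ℓ=8 even so k=7
i=0: a=8 ⇒ p=8, q=1
…
i=5: a=1 ⇒ p=623, q=75
i=6: a=3 ⇒ p=2384, q=287
i=7: a=3 ⇒ p=7775, q=936
→ (7775, 936).  Check: 7775²=60450625, 69·936²=60450624, difference 1.
n=2: (7775,936)∘(7775,936) = (7775·7775+69·936·936, 7775·936+936·7775) = (120901249,14554800)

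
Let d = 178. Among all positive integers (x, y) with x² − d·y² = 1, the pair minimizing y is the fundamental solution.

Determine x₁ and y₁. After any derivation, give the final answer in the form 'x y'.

1601 120

√178 = [13; 2,1,12,1,2,26, …], period ℓ=6 (even) → k=5
a_0=13:  p_0=13·1+0=13,  q_0=13·0+1=1
…
a_2=1:  p_2=1·27+13=40,  q_2=1·2+1=3
a_3=12:  p_3=12·40+27=507,  q_3=12·3+2=38
a_4=1:  p_4=1·507+40=547,  q_4=1·38+3=41
a_5=2:  p_5=2·547+507=1601,  q_5=2·41+38=120
fundamental: x₁=1601, y₁=120  (since 2563201 − 178·14400 = 1)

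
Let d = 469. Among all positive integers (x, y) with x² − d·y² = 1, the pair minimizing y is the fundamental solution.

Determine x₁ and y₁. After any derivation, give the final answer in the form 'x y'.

137215 6336

d=469: √d = [21; 1,1,1,10,6,10,1,1,1,42] (ℓ=10, even), read p_9/q_9
a_0=21:  p_0=21·1+0=21,  q_0=21·0+1=1
a_1=1:  p_1=1·21+1=22,  q_1=1·1+0=1
a_2=1:  p_2=1·22+21=43,  q_2=1·1+1=2
a_3=1:  p_3=1·43+22=65,  q_3=1·2+1=3
a_4=10:  p_4=10·65+43=693,  q_4=10·3+2=32
a_5=6:  p_5=6·693+65=4223,  q_5=6·32+3=195
a_6=10:  p_6=10·4223+693=42923,  q_6=10·195+32=1982
a_7=1:  p_7=1·42923+4223=47146,  q_7=1·1982+195=2177
a_8=1:  p_8=1·47146+42923=90069,  q_8=1·2177+1982=4159
a_9=1:  p_9=1·90069+47146=137215,  q_9=1·4159+2177=6336
→ (137215, 6336).  Check: 137215²=18827956225, 469·6336²=18827956224, difference 1.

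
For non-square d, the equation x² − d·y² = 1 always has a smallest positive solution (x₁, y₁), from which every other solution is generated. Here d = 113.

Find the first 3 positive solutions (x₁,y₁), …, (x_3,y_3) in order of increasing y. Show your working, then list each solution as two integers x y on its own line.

1204353 113296
2900932297217 272896754976
6987493029899166849 657328051091107760

[10; 1,1,1,2,2,1,1,1,20] for √113; ℓ=9 ⇒ convergent index 17
i=0: a=10 ⇒ p=10, q=1
…
i=3: a=1 ⇒ p=32, q=3
…
i=6: a=1 ⇒ p=287, q=27
i=7: a=1 ⇒ p=489, q=46
…
i=11: a=1 ⇒ p=32794, q=3085
i=12: a=1 ⇒ p=49579, q=4664
…
i=14: a=2 ⇒ p=313483, q=29490
…
i=16: a=1 ⇒ p=758918, q=71393
i=17: a=1 ⇒ p=1204353, q=113296
→ (1204353, 113296).  Check: 1204353²=1450466148609, 113·113296²=1450466148608, difference 1.
(x_2, y_2) = (1204353·1204353 + 113·113296·113296, 1204353·113296 + 113296·1204353) = (2900932297217, 272896754976)
(x_3, y_3) = (1204353·2900932297217 + 113·113296·272896754976, 1204353·272896754976 + 113296·2900932297217) = (6987493029899166849, 657328051091107760)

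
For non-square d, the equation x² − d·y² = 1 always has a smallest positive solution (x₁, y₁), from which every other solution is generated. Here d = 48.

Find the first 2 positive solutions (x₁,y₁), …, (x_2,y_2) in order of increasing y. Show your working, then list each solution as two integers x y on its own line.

√48 = [6; 1,12, …], period ℓ=2 (even) → k=1
a_0=6:  p_0=6·1+0=6,  q_0=6·0+1=1
a_1=1:  p_1=1·6+1=7,  q_1=1·1+0=1
fundamental: x₁=7, y₁=1  (since 49 − 48·1 = 1)
n=2: (7,1)∘(7,1) = (7·7+48·1·1, 7·1+1·7) = (97,14)

7 1
97 14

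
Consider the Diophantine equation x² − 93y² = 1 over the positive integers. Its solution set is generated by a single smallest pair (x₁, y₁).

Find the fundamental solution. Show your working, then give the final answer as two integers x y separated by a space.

12151 1260

[9; 1,1,1,4,6,4,1,1,1,18] for √93; ℓ=10 ⇒ convergent index 9
k=0  a_k=9  p_k/q_k = 9/1
k=1  a_k=1  p_k/q_k = 10/1
k=2  a_k=1  p_k/q_k = 19/2
…
k=7  a_k=1  p_k/q_k = 4330/449
k=8  a_k=1  p_k/q_k = 7821/811
k=9  a_k=1  p_k/q_k = 12151/1260
→ (12151, 1260).  Check: 12151²=147646801, 93·1260²=147646800, difference 1.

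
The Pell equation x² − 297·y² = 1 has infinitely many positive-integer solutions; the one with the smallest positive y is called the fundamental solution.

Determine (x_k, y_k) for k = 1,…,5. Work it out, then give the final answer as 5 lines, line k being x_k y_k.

[17; 4,3,1,1,2,1,1,3,4,34] for √297; ℓ=10 ⇒ convergent index 9
k=0  a_k=17  p_k/q_k = 17/1
…
k=3  a_k=1  p_k/q_k = 293/17
k=4  a_k=1  p_k/q_k = 517/30
…
k=8  a_k=3  p_k/q_k = 11357/659
k=9  a_k=4  p_k/q_k = 48599/2820
→ (48599, 2820).  Check: 48599²=2361862801, 297·2820²=2361862800, difference 1.
(48599+2820√297)^2 = 4723725601 + 274098360√297
(48599+2820√297)^3 = 459136680917399 + 26641812392460√297
(48599+2820√297)^4 = 44627167107085622401 + 2589530880648228720√297
(48599+2820√297)^5 = 4337671388015371645214999 + 251697222510604722734100√297

48599 2820
4723725601 274098360
459136680917399 26641812392460
44627167107085622401 2589530880648228720
4337671388015371645214999 251697222510604722734100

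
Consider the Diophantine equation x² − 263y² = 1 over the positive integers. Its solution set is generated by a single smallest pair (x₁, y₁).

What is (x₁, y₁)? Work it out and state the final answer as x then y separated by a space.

d=263: √d = [16; 4,1,1,1,1,15,1,1,1,1,4,32] (ℓ=12, even), read p_11/q_11
k=0  a_k=16  p_k/q_k = 16/1
k=1  a_k=4  p_k/q_k = 65/4
k=2  a_k=1  p_k/q_k = 81/5
…
k=6  a_k=15  p_k/q_k = 5822/359
…
k=8  a_k=1  p_k/q_k = 12017/741
…
k=10  a_k=1  p_k/q_k = 30229/1864
k=11  a_k=4  p_k/q_k = 139128/8579
(x₁, y₁) = (139128, 8579);  139128² − 263·8579² = 1 ✓

139128 8579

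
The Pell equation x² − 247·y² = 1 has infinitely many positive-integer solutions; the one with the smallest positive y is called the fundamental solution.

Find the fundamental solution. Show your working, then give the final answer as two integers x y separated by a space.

85292 5427

[15; 1,2,1,1,9,1,9,1,1,2,1,30] for √247; ℓ=12 ⇒ convergent index 11
step 0: (15, 1)  from 15·(1,0) + (0,1)
…
step 9: (24203, 1540)  from 1·(12683,807) + (11520,733)
step 10: (61089, 3887)  from 2·(24203,1540) + (12683,807)
step 11: (85292, 5427)  from 1·(61089,3887) + (24203,1540)
→ (85292, 5427).  Check: 85292²=7274725264, 247·5427²=7274725263, difference 1.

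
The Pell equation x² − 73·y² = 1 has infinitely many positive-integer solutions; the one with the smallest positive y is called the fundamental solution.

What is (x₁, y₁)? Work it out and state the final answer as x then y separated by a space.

√73 = [8; 1,1,5,5,1,1,16, …], period ℓ=7 (odd) → k=13
a_0=8:  p_0=8·1+0=8,  q_0=8·0+1=1
…
a_2=1:  p_2=1·9+8=17,  q_2=1·1+1=2
a_3=5:  p_3=5·17+9=94,  q_3=5·2+1=11
a_4=5:  p_4=5·94+17=487,  q_4=5·11+2=57
…
a_12=1:  p_12=1·1040241+200767=1241008,  q_12=1·121751+23498=145249
a_13=1:  p_13=1·1241008+1040241=2281249,  q_13=1·145249+121751=267000
fundamental: x₁=2281249, y₁=267000  (since 5204097000001 − 73·71289000000 = 1)

2281249 267000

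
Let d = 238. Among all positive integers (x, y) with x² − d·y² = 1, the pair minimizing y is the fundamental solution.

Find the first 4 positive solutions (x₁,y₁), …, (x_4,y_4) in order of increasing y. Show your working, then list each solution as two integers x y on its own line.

11663 756
272051137 17634456
6345864809999 411341319900
148023642285985537 9594947610352944

[15; 2,2,1,14,1,2,2,30] for √238; ℓ=8 ⇒ convergent index 7
a_0=15:  p_0=15·1+0=15,  q_0=15·0+1=1
a_1=2:  p_1=2·15+1=31,  q_1=2·1+0=2
a_2=2:  p_2=2·31+15=77,  q_2=2·2+1=5
a_3=1:  p_3=1·77+31=108,  q_3=1·5+2=7
a_4=14:  p_4=14·108+77=1589,  q_4=14·7+5=103
a_5=1:  p_5=1·1589+108=1697,  q_5=1·103+7=110
a_6=2:  p_6=2·1697+1589=4983,  q_6=2·110+103=323
a_7=2:  p_7=2·4983+1697=11663,  q_7=2·323+110=756
fundamental: x₁=11663, y₁=756  (since 136025569 − 238·571536 = 1)
n=2: (11663,756)∘(11663,756) = (11663·11663+238·756·756, 11663·756+756·11663) = (272051137,17634456)
n=3: (272051137,17634456)∘(11663,756) = (11663·272051137+238·756·17634456, 11663·17634456+756·272051137) = (6345864809999,411341319900)
n=4: (6345864809999,411341319900)∘(11663,756) = (11663·6345864809999+238·756·411341319900, 11663·411341319900+756·6345864809999) = (148023642285985537,9594947610352944)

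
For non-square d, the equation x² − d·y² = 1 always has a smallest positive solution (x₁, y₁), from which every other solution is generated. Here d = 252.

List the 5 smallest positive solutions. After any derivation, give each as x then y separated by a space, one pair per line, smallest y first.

127 8
32257 2032
8193151 516120
2081028097 131092448
528572943487 33296965672

√252 = [15; 1,6,1,30, …], period ℓ=4 (even) → k=3
step 0: (15, 1)  from 15·(1,0) + (0,1)
…
step 2: (111, 7)  from 6·(16,1) + (15,1)
step 3: (127, 8)  from 1·(111,7) + (16,1)
fundamental: x₁=127, y₁=8  (since 16129 − 252·64 = 1)
(127+8√252)^2 = 32257 + 2032√252
(127+8√252)^3 = 8193151 + 516120√252
(127+8√252)^4 = 2081028097 + 131092448√252
(127+8√252)^5 = 528572943487 + 33296965672√252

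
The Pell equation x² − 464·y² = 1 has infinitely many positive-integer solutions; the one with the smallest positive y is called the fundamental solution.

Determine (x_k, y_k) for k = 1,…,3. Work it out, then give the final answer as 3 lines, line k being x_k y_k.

9801 455
192119201 8918910
3765920568201 174828473365

√464 = [21; 1,1,5,1,1,1,5,1,1,42, …], period ℓ=10 (even) → k=9
a_0=21:  p_0=21·1+0=21,  q_0=21·0+1=1
a_1=1:  p_1=1·21+1=22,  q_1=1·1+0=1
a_2=1:  p_2=1·22+21=43,  q_2=1·1+1=2
a_3=5:  p_3=5·43+22=237,  q_3=5·2+1=11
…
a_5=1:  p_5=1·280+237=517,  q_5=1·13+11=24
…
a_7=5:  p_7=5·797+517=4502,  q_7=5·37+24=209
a_8=1:  p_8=1·4502+797=5299,  q_8=1·209+37=246
a_9=1:  p_9=1·5299+4502=9801,  q_9=1·246+209=455
(x₁, y₁) = (9801, 455);  9801² − 464·455² = 1 ✓
(x_2, y_2) = (9801·9801 + 464·455·455, 9801·455 + 455·9801) = (192119201, 8918910)
(x_3, y_3) = (9801·192119201 + 464·455·8918910, 9801·8918910 + 455·192119201) = (3765920568201, 174828473365)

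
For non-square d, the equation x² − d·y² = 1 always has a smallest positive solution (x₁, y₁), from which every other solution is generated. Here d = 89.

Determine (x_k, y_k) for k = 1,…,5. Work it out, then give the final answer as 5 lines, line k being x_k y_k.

500001 53000
500002000001 53000106000
500003000004500001 53000212000159000
500004000010000008000001 53000318000530000212000
500005000017500025000012500001 53000424001113001060000265000

[9; 2,3,3,2,18] for √89; ℓ=5 ⇒ convergent index 9
a_0=9:  p_0=9·1+0=9,  q_0=9·0+1=1
a_1=2:  p_1=2·9+1=19,  q_1=2·1+0=2
…
a_3=3:  p_3=3·66+19=217,  q_3=3·7+2=23
…
a_5=18:  p_5=18·500+217=9217,  q_5=18·53+23=977
…
a_7=3:  p_7=3·18934+9217=66019,  q_7=3·2007+977=6998
a_8=3:  p_8=3·66019+18934=216991,  q_8=3·6998+2007=23001
a_9=2:  p_9=2·216991+66019=500001,  q_9=2·23001+6998=53000
fundamental: x₁=500001, y₁=53000  (since 250001000001 − 89·2809000000 = 1)
(x_2, y_2) = (500001·500001 + 89·53000·53000, 500001·53000 + 53000·500001) = (500002000001, 53000106000)
(x_3, y_3) = (500001·500002000001 + 89·53000·53000106000, 500001·53000106000 + 53000·500002000001) = (500003000004500001, 53000212000159000)
(x_4, y_4) = (500001·500003000004500001 + 89·53000·53000212000159000, 500001·53000212000159000 + 53000·500003000004500001) = (500004000010000008000001, 53000318000530000212000)
(x_5, y_5) = (500001·500004000010000008000001 + 89·53000·53000318000530000212000, 500001·53000318000530000212000 + 53000·500004000010000008000001) = (500005000017500025000012500001, 53000424001113001060000265000)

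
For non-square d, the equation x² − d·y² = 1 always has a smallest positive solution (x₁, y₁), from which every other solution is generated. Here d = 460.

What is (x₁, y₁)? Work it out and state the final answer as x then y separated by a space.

√460 = [21; 2,4,3,1,2,10,2,1,3,4,2,42, …], period ℓ=12 (even) → k=11
a_0=21:  p_0=21·1+0=21,  q_0=21·0+1=1
a_1=2:  p_1=2·21+1=43,  q_1=2·1+0=2
…
a_3=3:  p_3=3·193+43=622,  q_3=3·9+2=29
a_4=1:  p_4=1·622+193=815,  q_4=1·29+9=38
a_5=2:  p_5=2·815+622=2252,  q_5=2·38+29=105
…
a_8=1:  p_8=1·48922+23335=72257,  q_8=1·2281+1088=3369
a_9=3:  p_9=3·72257+48922=265693,  q_9=3·3369+2281=12388
a_10=4:  p_10=4·265693+72257=1135029,  q_10=4·12388+3369=52921
a_11=2:  p_11=2·1135029+265693=2535751,  q_11=2·52921+12388=118230
(x₁, y₁) = (2535751, 118230);  2535751² − 460·118230² = 1 ✓

2535751 118230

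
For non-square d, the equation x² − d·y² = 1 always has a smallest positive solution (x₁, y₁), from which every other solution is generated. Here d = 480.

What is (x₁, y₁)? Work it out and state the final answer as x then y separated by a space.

241 11

d=480: √d = [21; 1,9,1,42] (ℓ=4, even), read p_3/q_3
a_0=21:  p_0=21·1+0=21,  q_0=21·0+1=1
…
a_2=9:  p_2=9·22+21=219,  q_2=9·1+1=10
a_3=1:  p_3=1·219+22=241,  q_3=1·10+1=11
→ (241, 11).  Check: 241²=58081, 480·11²=58080, difference 1.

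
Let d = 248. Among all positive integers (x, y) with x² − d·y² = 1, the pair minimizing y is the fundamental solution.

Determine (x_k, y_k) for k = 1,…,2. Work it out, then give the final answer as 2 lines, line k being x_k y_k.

√248 = [15; 1,2,1,30, …], period ℓ=4 (even) → k=3
step 0: (15, 1)  from 15·(1,0) + (0,1)
step 1: (16, 1)  from 1·(15,1) + (1,0)
step 2: (47, 3)  from 2·(16,1) + (15,1)
step 3: (63, 4)  from 1·(47,3) + (16,1)
(x₁, y₁) = (63, 4);  63² − 248·4² = 1 ✓
(63+4√248)^2 = 7937 + 504√248

63 4
7937 504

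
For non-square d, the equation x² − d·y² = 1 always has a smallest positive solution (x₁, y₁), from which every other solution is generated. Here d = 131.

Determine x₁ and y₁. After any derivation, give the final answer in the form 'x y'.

√131 = [11; 2,4,11,4,2,22, …], period ℓ=6 (even) → k=5
step 0: (11, 1)  from 11·(1,0) + (0,1)
step 1: (23, 2)  from 2·(11,1) + (1,0)
…
step 3: (1156, 101)  from 11·(103,9) + (23,2)
step 4: (4727, 413)  from 4·(1156,101) + (103,9)
step 5: (10610, 927)  from 2·(4727,413) + (1156,101)
fundamental: x₁=10610, y₁=927  (since 112572100 − 131·859329 = 1)

10610 927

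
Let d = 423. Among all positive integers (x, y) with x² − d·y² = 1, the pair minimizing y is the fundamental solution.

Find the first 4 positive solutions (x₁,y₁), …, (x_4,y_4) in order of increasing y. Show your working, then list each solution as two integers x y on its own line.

√423 → a₀=20, period (1,1,3,4,3,1,1,40); ℓ=8 even so k=7
i=0: a=20 ⇒ p=20, q=1
…
i=2: a=1 ⇒ p=41, q=2
i=3: a=3 ⇒ p=144, q=7
i=4: a=4 ⇒ p=617, q=30
i=5: a=3 ⇒ p=1995, q=97
i=6: a=1 ⇒ p=2612, q=127
i=7: a=1 ⇒ p=4607, q=224
→ (4607, 224).  Check: 4607²=21224449, 423·224²=21224448, difference 1.
(x_2, y_2) = (4607·4607 + 423·224·224, 4607·224 + 224·4607) = (42448897, 2063936)
(x_3, y_3) = (4607·42448897 + 423·224·2063936, 4607·2063936 + 224·42448897) = (391124132351, 19017106080)
(x_4, y_4) = (4607·391124132351 + 423·224·19017106080, 4607·19017106080 + 224·391124132351) = (3603817713033217, 175223613357184)

4607 224
42448897 2063936
391124132351 19017106080
3603817713033217 175223613357184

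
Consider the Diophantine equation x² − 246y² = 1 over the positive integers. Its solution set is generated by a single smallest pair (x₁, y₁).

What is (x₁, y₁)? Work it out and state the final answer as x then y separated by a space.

d=246: √d = [15; 1,2,5,1,14,1,5,2,1,30] (ℓ=10, even), read p_9/q_9
i=0: a=15 ⇒ p=15, q=1
…
i=4: a=1 ⇒ p=298, q=19
…
i=7: a=5 ⇒ p=28028, q=1787
i=8: a=2 ⇒ p=60777, q=3875
i=9: a=1 ⇒ p=88805, q=5662
fundamental: x₁=88805, y₁=5662  (since 7886328025 − 246·32058244 = 1)

88805 5662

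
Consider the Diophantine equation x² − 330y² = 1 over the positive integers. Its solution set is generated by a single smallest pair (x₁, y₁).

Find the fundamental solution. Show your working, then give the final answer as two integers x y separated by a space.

√330 = [18; 6,36, …], period ℓ=2 (even) → k=1
i=0: a=18 ⇒ p=18, q=1
i=1: a=6 ⇒ p=109, q=6
→ (109, 6).  Check: 109²=11881, 330·6²=11880, difference 1.

109 6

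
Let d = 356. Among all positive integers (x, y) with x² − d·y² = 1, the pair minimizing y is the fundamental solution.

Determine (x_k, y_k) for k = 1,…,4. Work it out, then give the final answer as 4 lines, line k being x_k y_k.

500001 26500
500002000001 26500053000
500003000004500001 26500106000079500
500004000010000008000001 26500159000265000106000

√356 → a₀=18, period (1,6,1,1,2,…,6,1,36); ℓ=14 even so k=13
k=0  a_k=18  p_k/q_k = 18/1
k=1  a_k=1  p_k/q_k = 19/1
k=2  a_k=6  p_k/q_k = 132/7
k=3  a_k=1  p_k/q_k = 151/8
…
k=6  a_k=1  p_k/q_k = 1000/53
…
k=8  a_k=1  p_k/q_k = 9717/515
k=9  a_k=2  p_k/q_k = 28151/1492
k=10  a_k=1  p_k/q_k = 37868/2007
…
k=12  a_k=6  p_k/q_k = 433982/23001
k=13  a_k=1  p_k/q_k = 500001/26500
→ (500001, 26500).  Check: 500001²=250001000001, 356·26500²=250001000000, difference 1.
(x_2, y_2) = (500001·500001 + 356·26500·26500, 500001·26500 + 26500·500001) = (500002000001, 26500053000)
(x_3, y_3) = (500001·500002000001 + 356·26500·26500053000, 500001·26500053000 + 26500·500002000001) = (500003000004500001, 26500106000079500)
(x_4, y_4) = (500001·500003000004500001 + 356·26500·26500106000079500, 500001·26500106000079500 + 26500·500003000004500001) = (500004000010000008000001, 26500159000265000106000)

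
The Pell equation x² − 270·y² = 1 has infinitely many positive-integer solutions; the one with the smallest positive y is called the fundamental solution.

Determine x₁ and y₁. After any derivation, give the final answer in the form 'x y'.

5291 322

d=270: √d = [16; 2,3,6,3,2,32] (ℓ=6, even), read p_5/q_5
step 0: (16, 1)  from 16·(1,0) + (0,1)
step 1: (33, 2)  from 2·(16,1) + (1,0)
…
step 4: (2284, 139)  from 3·(723,44) + (115,7)
step 5: (5291, 322)  from 2·(2284,139) + (723,44)
→ (5291, 322).  Check: 5291²=27994681, 270·322²=27994680, difference 1.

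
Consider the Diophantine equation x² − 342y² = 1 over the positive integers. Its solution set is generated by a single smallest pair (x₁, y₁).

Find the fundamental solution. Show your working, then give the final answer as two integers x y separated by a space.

d=342: √d = [18; 2,36] (ℓ=2, even), read p_1/q_1
i=0: a=18 ⇒ p=18, q=1
i=1: a=2 ⇒ p=37, q=2
fundamental: x₁=37, y₁=2  (since 1369 − 342·4 = 1)

37 2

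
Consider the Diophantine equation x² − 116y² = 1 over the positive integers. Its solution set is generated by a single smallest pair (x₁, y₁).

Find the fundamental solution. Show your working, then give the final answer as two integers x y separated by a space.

[10; 1,3,2,1,4,1,2,3,1,20] for √116; ℓ=10 ⇒ convergent index 9
k=0  a_k=10  p_k/q_k = 10/1
…
k=2  a_k=3  p_k/q_k = 43/4
…
k=4  a_k=1  p_k/q_k = 140/13
k=5  a_k=4  p_k/q_k = 657/61
…
k=7  a_k=2  p_k/q_k = 2251/209
k=8  a_k=3  p_k/q_k = 7550/701
k=9  a_k=1  p_k/q_k = 9801/910
(x₁, y₁) = (9801, 910);  9801² − 116·910² = 1 ✓

9801 910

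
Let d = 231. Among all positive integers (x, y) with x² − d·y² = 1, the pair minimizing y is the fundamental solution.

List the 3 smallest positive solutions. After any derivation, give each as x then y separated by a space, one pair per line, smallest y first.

√231 = [15; 5,30, …], period ℓ=2 (even) → k=1
a_0=15:  p_0=15·1+0=15,  q_0=15·0+1=1
a_1=5:  p_1=5·15+1=76,  q_1=5·1+0=5
fundamental: x₁=76, y₁=5  (since 5776 − 231·25 = 1)
(76+5√231)^2 = 11551 + 760√231
(76+5√231)^3 = 1755676 + 115515√231

76 5
11551 760
1755676 115515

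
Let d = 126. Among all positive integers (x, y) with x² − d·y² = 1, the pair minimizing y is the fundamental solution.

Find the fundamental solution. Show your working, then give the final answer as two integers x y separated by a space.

√126 → a₀=11, period (4,2,4,22); ℓ=4 even so k=3
i=0: a=11 ⇒ p=11, q=1
i=1: a=4 ⇒ p=45, q=4
i=2: a=2 ⇒ p=101, q=9
i=3: a=4 ⇒ p=449, q=40
(x₁, y₁) = (449, 40);  449² − 126·40² = 1 ✓

449 40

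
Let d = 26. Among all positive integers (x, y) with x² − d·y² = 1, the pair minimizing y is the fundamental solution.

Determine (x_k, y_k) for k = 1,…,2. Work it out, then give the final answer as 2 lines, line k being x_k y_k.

d=26: √d = [5; 10] (ℓ=1, odd), read p_1/q_1
a_0=5:  p_0=5·1+0=5,  q_0=5·0+1=1
a_1=10:  p_1=10·5+1=51,  q_1=10·1+0=10
(x₁, y₁) = (51, 10);  51² − 26·10² = 1 ✓
(51+10√26)^2 = 5201 + 1020√26

51 10
5201 1020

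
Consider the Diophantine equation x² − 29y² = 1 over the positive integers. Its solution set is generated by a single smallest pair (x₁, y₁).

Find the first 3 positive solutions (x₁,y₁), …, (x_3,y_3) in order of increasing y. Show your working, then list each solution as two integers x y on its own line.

9801 1820
192119201 35675640
3765920568201 699313893460

√29 → a₀=5, period (2,1,1,2,10); ℓ=5 odd so k=9
step 0: (5, 1)  from 5·(1,0) + (0,1)
step 1: (11, 2)  from 2·(5,1) + (1,0)
step 2: (16, 3)  from 1·(11,2) + (5,1)
step 3: (27, 5)  from 1·(16,3) + (11,2)
step 4: (70, 13)  from 2·(27,5) + (16,3)
step 5: (727, 135)  from 10·(70,13) + (27,5)
…
step 7: (2251, 418)  from 1·(1524,283) + (727,135)
step 8: (3775, 701)  from 1·(2251,418) + (1524,283)
step 9: (9801, 1820)  from 2·(3775,701) + (2251,418)
→ (9801, 1820).  Check: 9801²=96059601, 29·1820²=96059600, difference 1.
k=2:  x_2 = 9801·9801+29·1820·1820 = 192119201,  y_2 = 9801·1820+1820·9801 = 35675640
k=3:  x_3 = 9801·192119201+29·1820·35675640 = 3765920568201,  y_3 = 9801·35675640+1820·192119201 = 699313893460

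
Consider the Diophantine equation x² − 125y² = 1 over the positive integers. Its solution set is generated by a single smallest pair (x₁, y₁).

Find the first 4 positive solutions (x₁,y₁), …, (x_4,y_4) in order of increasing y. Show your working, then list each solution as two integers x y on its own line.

[11; 5,1,1,5,22] for √125; ℓ=5 ⇒ convergent index 9
step 0: (11, 1)  from 11·(1,0) + (0,1)
step 1: (56, 5)  from 5·(11,1) + (1,0)
step 2: (67, 6)  from 1·(56,5) + (11,1)
step 3: (123, 11)  from 1·(67,6) + (56,5)
step 4: (682, 61)  from 5·(123,11) + (67,6)
step 5: (15127, 1353)  from 22·(682,61) + (123,11)
step 6: (76317, 6826)  from 5·(15127,1353) + (682,61)
…
step 8: (167761, 15005)  from 1·(91444,8179) + (76317,6826)
step 9: (930249, 83204)  from 5·(167761,15005) + (91444,8179)
fundamental: x₁=930249, y₁=83204  (since 865363202001 − 125·6922905616 = 1)
k=2:  x_2 = 930249·930249+125·83204·83204 = 1730726404001,  y_2 = 930249·83204+83204·930249 = 154800875592
k=3:  x_3 = 930249·1730726404001+125·83204·154800875592 = 3220013013190122249,  y_3 = 930249·154800875592+83204·1730726404001 = 288006719437081612
k=4:  x_4 = 930249·3220013013190122249+125·83204·288006719437081612 = 5990827771012465337616001,  y_4 = 930249·288006719437081612+83204·3220013013190122249 = 535835925499096664087184

930249 83204
1730726404001 154800875592
3220013013190122249 288006719437081612
5990827771012465337616001 535835925499096664087184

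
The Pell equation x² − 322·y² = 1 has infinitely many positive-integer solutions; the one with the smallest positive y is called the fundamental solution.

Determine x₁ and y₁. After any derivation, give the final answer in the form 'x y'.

d=322: √d = [17; 1,16,1,34] (ℓ=4, even), read p_3/q_3
step 0: (17, 1)  from 17·(1,0) + (0,1)
step 1: (18, 1)  from 1·(17,1) + (1,0)
step 2: (305, 17)  from 16·(18,1) + (17,1)
step 3: (323, 18)  from 1·(305,17) + (18,1)
→ (323, 18).  Check: 323²=104329, 322·18²=104328, difference 1.

323 18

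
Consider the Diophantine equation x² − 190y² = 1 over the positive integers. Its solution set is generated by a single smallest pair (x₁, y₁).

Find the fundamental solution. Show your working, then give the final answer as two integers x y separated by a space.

[13; 1,3,1,1,1,…,3,1,26] for √190; ℓ=14 ⇒ convergent index 13
k=0  a_k=13  p_k/q_k = 13/1
…
k=12  a_k=3  p_k/q_k = 40787/2959
k=13  a_k=1  p_k/q_k = 52021/3774
→ (52021, 3774).  Check: 52021²=2706184441, 190·3774²=2706184440, difference 1.

52021 3774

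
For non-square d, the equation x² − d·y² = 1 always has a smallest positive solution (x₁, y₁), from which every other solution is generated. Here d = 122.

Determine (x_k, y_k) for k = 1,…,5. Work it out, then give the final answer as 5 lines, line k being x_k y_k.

243 22
118097 10692
57394899 5196290
27893802817 2525386248
13556330774163 1227332520238

√122 → a₀=11, period (22); ℓ=1 odd so k=1
i=0: a=11 ⇒ p=11, q=1
i=1: a=22 ⇒ p=243, q=22
→ (243, 22).  Check: 243²=59049, 122·22²=59048, difference 1.
(x_2, y_2) = (243·243 + 122·22·22, 243·22 + 22·243) = (118097, 10692)
(x_3, y_3) = (243·118097 + 122·22·10692, 243·10692 + 22·118097) = (57394899, 5196290)
(x_4, y_4) = (243·57394899 + 122·22·5196290, 243·5196290 + 22·57394899) = (27893802817, 2525386248)
(x_5, y_5) = (243·27893802817 + 122·22·2525386248, 243·2525386248 + 22·27893802817) = (13556330774163, 1227332520238)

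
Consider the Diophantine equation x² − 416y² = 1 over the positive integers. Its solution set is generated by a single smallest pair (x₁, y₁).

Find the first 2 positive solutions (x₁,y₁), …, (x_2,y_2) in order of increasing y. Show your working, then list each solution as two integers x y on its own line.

5201 255
54100801 2652510

[20; 2,1,1,9,1,1,2,40] for √416; ℓ=8 ⇒ convergent index 7
a_0=20:  p_0=20·1+0=20,  q_0=20·0+1=1
a_1=2:  p_1=2·20+1=41,  q_1=2·1+0=2
a_2=1:  p_2=1·41+20=61,  q_2=1·2+1=3
a_3=1:  p_3=1·61+41=102,  q_3=1·3+2=5
a_4=9:  p_4=9·102+61=979,  q_4=9·5+3=48
…
a_6=1:  p_6=1·1081+979=2060,  q_6=1·53+48=101
a_7=2:  p_7=2·2060+1081=5201,  q_7=2·101+53=255
fundamental: x₁=5201, y₁=255  (since 27050401 − 416·65025 = 1)
(5201+255√416)^2 = 54100801 + 2652510√416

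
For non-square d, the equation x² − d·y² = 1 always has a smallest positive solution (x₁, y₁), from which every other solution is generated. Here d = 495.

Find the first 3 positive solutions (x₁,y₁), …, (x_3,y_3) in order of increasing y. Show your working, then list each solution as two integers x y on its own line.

89 4
15841 712
2819609 126732

[22; 4,44] for √495; ℓ=2 ⇒ convergent index 1
i=0: a=22 ⇒ p=22, q=1
i=1: a=4 ⇒ p=89, q=4
fundamental: x₁=89, y₁=4  (since 7921 − 495·16 = 1)
(x_2, y_2) = (89·89 + 495·4·4, 89·4 + 4·89) = (15841, 712)
(x_3, y_3) = (89·15841 + 495·4·712, 89·712 + 4·15841) = (2819609, 126732)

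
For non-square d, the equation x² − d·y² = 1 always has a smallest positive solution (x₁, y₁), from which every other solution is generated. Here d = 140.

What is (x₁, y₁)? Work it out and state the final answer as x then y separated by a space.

[11; 1,4,1,22] for √140; ℓ=4 ⇒ convergent index 3
a_0=11:  p_0=11·1+0=11,  q_0=11·0+1=1
…
a_2=4:  p_2=4·12+11=59,  q_2=4·1+1=5
a_3=1:  p_3=1·59+12=71,  q_3=1·5+1=6
(x₁, y₁) = (71, 6);  71² − 140·6² = 1 ✓

71 6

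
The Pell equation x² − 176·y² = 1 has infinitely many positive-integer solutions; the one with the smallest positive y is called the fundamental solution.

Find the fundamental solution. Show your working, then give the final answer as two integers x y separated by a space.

√176 = [13; 3,1,3,26, …], period ℓ=4 (even) → k=3
i=0: a=13 ⇒ p=13, q=1
i=1: a=3 ⇒ p=40, q=3
i=2: a=1 ⇒ p=53, q=4
i=3: a=3 ⇒ p=199, q=15
fundamental: x₁=199, y₁=15  (since 39601 − 176·225 = 1)

199 15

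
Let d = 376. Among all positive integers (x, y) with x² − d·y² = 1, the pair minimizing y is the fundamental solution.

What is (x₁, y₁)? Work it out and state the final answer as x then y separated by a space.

√376 → a₀=19, period (2,1,1,3,1,…,1,2,38); ℓ=16 even so k=15
a_0=19:  p_0=19·1+0=19,  q_0=19·0+1=1
a_1=2:  p_1=2·19+1=39,  q_1=2·1+0=2
a_2=1:  p_2=1·39+19=58,  q_2=1·2+1=3
a_3=1:  p_3=1·58+39=97,  q_3=1·3+2=5
a_4=3:  p_4=3·97+58=349,  q_4=3·5+3=18
a_5=1:  p_5=1·349+97=446,  q_5=1·18+5=23
…
a_7=2:  p_7=2·1241+446=2928,  q_7=2·64+23=151
a_8=4:  p_8=4·2928+1241=12953,  q_8=4·151+64=668
a_9=2:  p_9=2·12953+2928=28834,  q_9=2·668+151=1487
a_10=2:  p_10=2·28834+12953=70621,  q_10=2·1487+668=3642
…
a_12=3:  p_12=3·99455+70621=368986,  q_12=3·5129+3642=19029
a_13=1:  p_13=1·368986+99455=468441,  q_13=1·19029+5129=24158
a_14=1:  p_14=1·468441+368986=837427,  q_14=1·24158+19029=43187
a_15=2:  p_15=2·837427+468441=2143295,  q_15=2·43187+24158=110532
→ (2143295, 110532).  Check: 2143295²=4593713457025, 376·110532²=4593713457024, difference 1.

2143295 110532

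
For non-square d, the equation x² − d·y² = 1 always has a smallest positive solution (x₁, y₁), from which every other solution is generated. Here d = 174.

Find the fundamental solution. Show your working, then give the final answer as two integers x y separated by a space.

1451 110

[13; 5,4,5,26] for √174; ℓ=4 ⇒ convergent index 3
a_0=13:  p_0=13·1+0=13,  q_0=13·0+1=1
…
a_2=4:  p_2=4·66+13=277,  q_2=4·5+1=21
a_3=5:  p_3=5·277+66=1451,  q_3=5·21+5=110
fundamental: x₁=1451, y₁=110  (since 2105401 − 174·12100 = 1)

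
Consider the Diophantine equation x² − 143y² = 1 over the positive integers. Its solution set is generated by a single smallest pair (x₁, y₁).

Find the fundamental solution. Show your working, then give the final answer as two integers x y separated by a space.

[11; 1,22] for √143; ℓ=2 ⇒ convergent index 1
i=0: a=11 ⇒ p=11, q=1
i=1: a=1 ⇒ p=12, q=1
fundamental: x₁=12, y₁=1  (since 144 − 143·1 = 1)

12 1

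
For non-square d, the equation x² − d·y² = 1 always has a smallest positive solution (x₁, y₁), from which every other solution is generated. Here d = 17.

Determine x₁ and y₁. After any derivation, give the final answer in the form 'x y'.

√17 → a₀=4, period (8); ℓ=1 odd so k=1
k=0  a_k=4  p_k/q_k = 4/1
k=1  a_k=8  p_k/q_k = 33/8
fundamental: x₁=33, y₁=8  (since 1089 − 17·64 = 1)

33 8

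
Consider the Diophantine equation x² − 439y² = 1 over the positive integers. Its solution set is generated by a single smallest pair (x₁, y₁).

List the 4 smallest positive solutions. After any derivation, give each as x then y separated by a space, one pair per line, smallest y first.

√439 → a₀=20, period (1,19,1,40); ℓ=4 even so k=3
a_0=20:  p_0=20·1+0=20,  q_0=20·0+1=1
a_1=1:  p_1=1·20+1=21,  q_1=1·1+0=1
a_2=19:  p_2=19·21+20=419,  q_2=19·1+1=20
a_3=1:  p_3=1·419+21=440,  q_3=1·20+1=21
(x₁, y₁) = (440, 21);  440² − 439·21² = 1 ✓
k=2:  x_2 = 440·440+439·21·21 = 387199,  y_2 = 440·21+21·440 = 18480
k=3:  x_3 = 440·387199+439·21·18480 = 340734680,  y_3 = 440·18480+21·387199 = 16262379
k=4:  x_4 = 440·340734680+439·21·16262379 = 299846131201,  y_4 = 440·16262379+21·340734680 = 14310875040

440 21
387199 18480
340734680 16262379
299846131201 14310875040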